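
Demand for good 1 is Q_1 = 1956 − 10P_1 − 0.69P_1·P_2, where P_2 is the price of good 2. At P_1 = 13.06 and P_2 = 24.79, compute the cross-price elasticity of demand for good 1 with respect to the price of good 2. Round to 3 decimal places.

-0.139

At P_1 = 13.06 and P_2 = 24.79: Q_1 = 1602.007.
∂Q_1/∂P_2 = -0.69P_1 = -0.69(13.06) = -9.0114.
ε = (∂Q_1/∂P_2)(P_2/Q_1) = -9.0114 × (24.79/1602.007) ≈ -0.139.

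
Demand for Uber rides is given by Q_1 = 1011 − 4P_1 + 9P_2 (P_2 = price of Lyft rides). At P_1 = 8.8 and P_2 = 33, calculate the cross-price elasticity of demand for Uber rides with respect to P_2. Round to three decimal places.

0.233

At P_1 = 8.8 and P_2 = 33: Q_1 = 1272.8.
∂Q_1/∂P_2 = 9.
ε = (∂Q_1/∂P_2)(P_2/Q_1) = 9 × (33/1272.8) ≈ 0.233.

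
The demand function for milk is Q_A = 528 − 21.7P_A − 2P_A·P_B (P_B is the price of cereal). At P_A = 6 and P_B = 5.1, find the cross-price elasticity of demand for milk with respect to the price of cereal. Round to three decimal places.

At P_A = 6 and P_B = 5.1: Q_A = 336.6.
∂Q_A/∂P_B = -2P_A = -2(6) = -12.0000.
ε = (∂Q_A/∂P_B)(P_B/Q_A) = -12.0000 × (5.1/336.6) ≈ -0.182.

-0.182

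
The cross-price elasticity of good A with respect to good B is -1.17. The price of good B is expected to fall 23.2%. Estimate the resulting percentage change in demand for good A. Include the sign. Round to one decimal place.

27.1%

%ΔQ ≈ ε × %ΔP of good B = -1.17 × (-23.2%) = 27.1%.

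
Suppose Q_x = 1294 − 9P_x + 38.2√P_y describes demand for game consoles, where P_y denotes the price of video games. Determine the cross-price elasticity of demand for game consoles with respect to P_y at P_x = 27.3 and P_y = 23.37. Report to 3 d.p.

At P_x = 27.3 and P_y = 23.37: Q_x = 1232.968.
∂Q_x/∂P_y = 38.2/(2√P_y) = 38.2/(2√23.37) = 3.9510.
ε = (∂Q_x/∂P_y)(P_y/Q_x) = 3.9510 × (23.37/1232.968) ≈ 0.075.
ε > 0: substitutes.

0.075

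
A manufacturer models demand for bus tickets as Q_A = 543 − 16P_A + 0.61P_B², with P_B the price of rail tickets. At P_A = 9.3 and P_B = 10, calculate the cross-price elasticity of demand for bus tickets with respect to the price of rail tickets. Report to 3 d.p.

At P_A = 9.3 and P_B = 10: Q_A = 455.2.
∂Q_A/∂P_B = 1.22P_B = 1.22(10) = 12.2000.
ε = (∂Q_A/∂P_B)(P_B/Q_A) = 12.2000 × (10/455.2) ≈ 0.268.
ε > 0: substitutes.

0.268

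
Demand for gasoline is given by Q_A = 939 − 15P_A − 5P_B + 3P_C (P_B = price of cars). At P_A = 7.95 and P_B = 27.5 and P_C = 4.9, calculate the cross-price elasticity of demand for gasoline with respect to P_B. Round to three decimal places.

-0.197

At P_A = 7.95 and P_B = 27.5 and P_C = 4.9: Q_A = 696.95.
∂Q_A/∂P_B = -5.
ε = (∂Q_A/∂P_B)(P_B/Q_A) = -5 × (27.5/696.95) ≈ -0.197.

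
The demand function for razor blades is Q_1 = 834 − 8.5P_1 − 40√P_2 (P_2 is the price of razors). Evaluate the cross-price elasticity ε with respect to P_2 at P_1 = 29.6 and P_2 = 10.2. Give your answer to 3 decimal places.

At P_1 = 29.6 and P_2 = 10.2: Q_1 = 454.650.
∂Q_1/∂P_2 = -40/(2√P_2) = -40/(2√10.2) = -6.2622.
ε = (∂Q_1/∂P_2)(P_2/Q_1) = -6.2622 × (10.2/454.650) ≈ -0.140.

-0.140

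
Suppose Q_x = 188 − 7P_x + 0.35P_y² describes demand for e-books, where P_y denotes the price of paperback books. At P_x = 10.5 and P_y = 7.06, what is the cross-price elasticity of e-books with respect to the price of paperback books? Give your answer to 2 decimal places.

At P_x = 10.5 and P_y = 7.06: Q_x = 131.945.
∂Q_x/∂P_y = 0.7P_y = 0.7(7.06) = 4.9420.
ε = (∂Q_x/∂P_y)(P_y/Q_x) = 4.9420 × (7.06/131.945) ≈ 0.26.
ε > 0: substitutes.

0.26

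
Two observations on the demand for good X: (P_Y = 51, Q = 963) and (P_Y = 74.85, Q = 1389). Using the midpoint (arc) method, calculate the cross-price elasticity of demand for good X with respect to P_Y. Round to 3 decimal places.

0.956

ΔQ_X = 1389 − 963 = 426; ΔP_Y = 74.85 − 51 = 23.85.
Midpoints: Q̄_X = 1176.0, P̄_Y = 62.92.
ε = (ΔQ_X/Q̄_X)/(ΔP_Y/P̄_Y) = (426/1176.0)/(23.85/62.92) ≈ 0.956.
ε > 0: good X and good Y are substitutes.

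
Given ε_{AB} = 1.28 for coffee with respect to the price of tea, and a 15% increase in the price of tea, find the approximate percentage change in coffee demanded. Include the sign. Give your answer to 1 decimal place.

19.2%

%ΔQ ≈ ε × %ΔP of tea = 1.28 × (15%) = 19.2%.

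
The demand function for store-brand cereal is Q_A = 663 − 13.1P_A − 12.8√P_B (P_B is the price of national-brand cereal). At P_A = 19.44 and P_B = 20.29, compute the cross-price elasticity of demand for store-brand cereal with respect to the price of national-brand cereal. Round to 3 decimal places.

-0.082

At P_A = 19.44 and P_B = 20.29: Q_A = 350.679.
∂Q_A/∂P_B = -12.8/(2√P_B) = -12.8/(2√20.29) = -1.4208.
ε = (∂Q_A/∂P_B)(P_B/Q_A) = -1.4208 × (20.29/350.679) ≈ -0.082.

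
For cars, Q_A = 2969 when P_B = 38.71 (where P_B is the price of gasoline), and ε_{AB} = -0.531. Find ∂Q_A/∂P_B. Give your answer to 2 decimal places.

-40.73

ε = (∂Q_A/∂P_B)·(P_B/Q_A) ⇒ ∂Q_A/∂P_B = ε·Q_A/P_B = -0.531 × 2969/38.71 ≈ -40.73.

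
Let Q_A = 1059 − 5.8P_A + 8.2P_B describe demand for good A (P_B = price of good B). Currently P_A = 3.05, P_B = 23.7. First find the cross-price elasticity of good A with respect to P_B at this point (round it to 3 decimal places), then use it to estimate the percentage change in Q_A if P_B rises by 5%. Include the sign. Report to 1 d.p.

0.8%

At P_A = 3.05, P_B = 23.7: Q_A = 1235.65.
∂Q_A/∂P_B = 8.2.
ε = (∂Q_A/∂P_B)(P_B/Q_A) = 8.2000 × 23.7/1235.65 ≈ 0.157.
%ΔQ_A ≈ ε × %ΔP_B = 0.157 × (5%) = 0.8%.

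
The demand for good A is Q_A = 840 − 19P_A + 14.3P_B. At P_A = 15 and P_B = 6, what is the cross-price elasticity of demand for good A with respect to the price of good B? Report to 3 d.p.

0.134

At P_A = 15 and P_B = 6: Q_A = 640.8.
∂Q_A/∂P_B = 14.3.
ε = (∂Q_A/∂P_B)(P_B/Q_A) = 14.3 × (6/640.8) ≈ 0.134.
Since ε > 0, good A and good B are substitutes.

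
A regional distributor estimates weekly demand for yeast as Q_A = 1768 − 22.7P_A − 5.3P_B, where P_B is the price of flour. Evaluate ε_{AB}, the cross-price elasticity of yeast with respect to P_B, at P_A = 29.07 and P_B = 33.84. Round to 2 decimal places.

-0.19

At P_A = 29.07 and P_B = 33.84: Q_A = 928.759.
∂Q_A/∂P_B = -5.3.
ε = (∂Q_A/∂P_B)(P_B/Q_A) = -5.3 × (33.84/928.759) ≈ -0.19.
Since ε < 0, yeast and flour are complements.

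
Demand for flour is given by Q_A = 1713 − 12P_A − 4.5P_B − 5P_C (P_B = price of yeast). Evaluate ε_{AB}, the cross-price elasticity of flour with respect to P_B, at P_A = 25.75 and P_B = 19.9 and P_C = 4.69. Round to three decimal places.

At P_A = 25.75 and P_B = 19.9 and P_C = 4.69: Q_A = 1291.
∂Q_A/∂P_B = -4.5.
ε = (∂Q_A/∂P_B)(P_B/Q_A) = -4.5 × (19.9/1291) ≈ -0.069.
Since ε < 0, flour and yeast are complements.

-0.069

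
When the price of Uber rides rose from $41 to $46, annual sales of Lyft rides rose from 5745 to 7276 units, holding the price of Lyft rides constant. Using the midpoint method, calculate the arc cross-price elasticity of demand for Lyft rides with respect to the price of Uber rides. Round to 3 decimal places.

2.046

ΔQ_A = 7276 − 5745 = 1531; ΔP_B = 46 − 41 = 5.
Midpoints: Q̄_A = 6510.5, P̄_B = 43.50.
ε = (ΔQ_A/Q̄_A)/(ΔP_B/P̄_B) = (1531/6510.5)/(5/43.50) ≈ 2.046.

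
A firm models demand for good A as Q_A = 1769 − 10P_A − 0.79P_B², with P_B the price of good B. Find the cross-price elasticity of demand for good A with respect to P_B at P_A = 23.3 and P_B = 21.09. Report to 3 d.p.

-0.593

At P_A = 23.3 and P_B = 21.09: Q_A = 1184.617.
∂Q_A/∂P_B = -1.58P_B = -1.58(21.09) = -33.3222.
ε = (∂Q_A/∂P_B)(P_B/Q_A) = -33.3222 × (21.09/1184.617) ≈ -0.593.
ε < 0: complements.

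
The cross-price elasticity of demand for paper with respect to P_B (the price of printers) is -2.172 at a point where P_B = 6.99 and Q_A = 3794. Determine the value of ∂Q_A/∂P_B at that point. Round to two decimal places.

-1178.91

ε = (∂Q_A/∂P_B)·(P_B/Q_A) ⇒ ∂Q_A/∂P_B = ε·Q_A/P_B = -2.172 × 3794/6.99 ≈ -1178.91.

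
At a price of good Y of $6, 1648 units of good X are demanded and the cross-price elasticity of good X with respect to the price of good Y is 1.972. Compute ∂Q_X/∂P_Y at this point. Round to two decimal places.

541.64

ε = (∂Q_X/∂P_Y)·(P_Y/Q_X) ⇒ ∂Q_X/∂P_Y = ε·Q_X/P_Y = 1.972 × 1648/6 ≈ 541.64.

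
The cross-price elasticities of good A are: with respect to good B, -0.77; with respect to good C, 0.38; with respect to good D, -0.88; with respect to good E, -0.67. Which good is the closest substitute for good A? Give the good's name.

Substitutes have ε > 0. Among the positive values, 0.38 (good C) is largest.

good C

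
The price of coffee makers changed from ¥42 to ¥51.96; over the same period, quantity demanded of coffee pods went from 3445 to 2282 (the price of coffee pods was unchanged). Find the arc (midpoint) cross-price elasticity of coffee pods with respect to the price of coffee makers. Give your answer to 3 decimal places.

ΔQ_A = 2282 − 3445 = -1163; ΔP_B = 51.96 − 42 = 9.96.
Midpoints: Q̄_A = 2863.5, P̄_B = 46.98.
ε = (ΔQ_A/Q̄_A)/(ΔP_B/P̄_B) = (-1163/2863.5)/(9.96/46.98) ≈ -1.916.
ε < 0: coffee pods and coffee makers are complements.

-1.916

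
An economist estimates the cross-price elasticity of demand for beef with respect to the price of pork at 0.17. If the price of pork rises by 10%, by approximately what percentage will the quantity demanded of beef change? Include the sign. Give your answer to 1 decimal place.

%ΔQ ≈ ε × %ΔP of pork = 0.17 × (10%) = 1.7%.

1.7%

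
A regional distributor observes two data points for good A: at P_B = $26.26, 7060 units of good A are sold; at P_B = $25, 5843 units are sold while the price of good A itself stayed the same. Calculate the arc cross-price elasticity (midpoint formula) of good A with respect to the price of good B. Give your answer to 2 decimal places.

3.84

ΔQ_A = 5843 − 7060 = -1217; ΔP_B = 25 − 26.26 = -1.26.
Midpoints: Q̄_A = 6451.5, P̄_B = 25.63.
ε = (ΔQ_A/Q̄_A)/(ΔP_B/P̄_B) = (-1217/6451.5)/(-1.26/25.63) ≈ 3.84.
ε > 0: good A and good B are substitutes.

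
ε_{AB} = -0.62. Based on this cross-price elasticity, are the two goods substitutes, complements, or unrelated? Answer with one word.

ε = -0.62 < 0, so a higher price of good B lowers demand for good A: complements.

complements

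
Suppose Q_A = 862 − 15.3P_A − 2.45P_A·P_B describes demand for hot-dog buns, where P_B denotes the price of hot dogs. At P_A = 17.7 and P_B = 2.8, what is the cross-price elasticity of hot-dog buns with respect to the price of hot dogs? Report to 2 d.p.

At P_A = 17.7 and P_B = 2.8: Q_A = 469.768.
∂Q_A/∂P_B = -2.45P_A = -2.45(17.7) = -43.3650.
ε = (∂Q_A/∂P_B)(P_B/Q_A) = -43.3650 × (2.8/469.768) ≈ -0.26.

-0.26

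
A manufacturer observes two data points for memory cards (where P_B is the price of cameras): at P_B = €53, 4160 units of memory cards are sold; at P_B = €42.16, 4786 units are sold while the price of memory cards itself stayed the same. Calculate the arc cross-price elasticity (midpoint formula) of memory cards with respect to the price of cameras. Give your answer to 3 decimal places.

ΔQ_A = 4786 − 4160 = 626; ΔP_B = 42.16 − 53 = -10.84.
Midpoints: Q̄_A = 4473.0, P̄_B = 47.58.
ε = (ΔQ_A/Q̄_A)/(ΔP_B/P̄_B) = (626/4473.0)/(-10.84/47.58) ≈ -0.614.
ε < 0: memory cards and cameras are complements.

-0.614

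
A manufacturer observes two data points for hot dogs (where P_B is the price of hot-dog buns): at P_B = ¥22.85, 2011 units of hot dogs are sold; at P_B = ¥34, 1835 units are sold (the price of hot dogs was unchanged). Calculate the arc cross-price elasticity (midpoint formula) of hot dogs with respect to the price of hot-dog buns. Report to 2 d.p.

-0.23

ΔQ_A = 1835 − 2011 = -176; ΔP_B = 34 − 22.85 = 11.15.
Midpoints: Q̄_A = 1923.0, P̄_B = 28.43.
ε = (ΔQ_A/Q̄_A)/(ΔP_B/P̄_B) = (-176/1923.0)/(11.15/28.43) ≈ -0.23.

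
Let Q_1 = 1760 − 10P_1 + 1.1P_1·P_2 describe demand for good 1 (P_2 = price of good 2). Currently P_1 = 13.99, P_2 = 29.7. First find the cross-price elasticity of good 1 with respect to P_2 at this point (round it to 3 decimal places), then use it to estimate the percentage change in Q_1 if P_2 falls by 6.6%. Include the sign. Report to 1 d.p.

-1.5%

At P_1 = 13.99, P_2 = 29.7: Q_1 = 2077.153.
∂Q_1/∂P_2 = 1.1P_1 = 15.3890.
ε = (∂Q_1/∂P_2)(P_2/Q_1) = 15.3890 × 29.7/2077.153 ≈ 0.220.
%ΔQ_1 ≈ ε × %ΔP_2 = 0.220 × (-6.6%) = -1.5%.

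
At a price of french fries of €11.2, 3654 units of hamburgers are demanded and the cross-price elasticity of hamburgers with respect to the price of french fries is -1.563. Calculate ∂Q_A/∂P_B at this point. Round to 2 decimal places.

ε = (∂Q_A/∂P_B)·(P_B/Q_A) ⇒ ∂Q_A/∂P_B = ε·Q_A/P_B = -1.563 × 3654/11.2 ≈ -509.93.

-509.93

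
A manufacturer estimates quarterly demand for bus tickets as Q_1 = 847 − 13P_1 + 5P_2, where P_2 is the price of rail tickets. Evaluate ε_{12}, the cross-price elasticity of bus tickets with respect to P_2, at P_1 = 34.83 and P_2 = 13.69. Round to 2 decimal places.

0.15

At P_1 = 34.83 and P_2 = 13.69: Q_1 = 462.66.
∂Q_1/∂P_2 = 5.
ε = (∂Q_1/∂P_2)(P_2/Q_1) = 5 × (13.69/462.66) ≈ 0.15.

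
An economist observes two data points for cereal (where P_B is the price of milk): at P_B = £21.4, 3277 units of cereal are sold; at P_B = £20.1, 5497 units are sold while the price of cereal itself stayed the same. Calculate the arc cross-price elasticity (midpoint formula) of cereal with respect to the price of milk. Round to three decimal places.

-8.077

ΔQ_A = 5497 − 3277 = 2220; ΔP_B = 20.1 − 21.4 = -1.3.
Midpoints: Q̄_A = 4387.0, P̄_B = 20.75.
ε = (ΔQ_A/Q̄_A)/(ΔP_B/P̄_B) = (2220/4387.0)/(-1.3/20.75) ≈ -8.077.
ε < 0: cereal and milk are complements.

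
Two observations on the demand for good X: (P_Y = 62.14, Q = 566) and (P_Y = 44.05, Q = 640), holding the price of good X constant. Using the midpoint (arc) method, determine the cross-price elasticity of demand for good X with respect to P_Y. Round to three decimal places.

ΔQ_X = 640 − 566 = 74; ΔP_Y = 44.05 − 62.14 = -18.09.
Midpoints: Q̄_X = 603.0, P̄_Y = 53.09.
ε = (ΔQ_X/Q̄_X)/(ΔP_Y/P̄_Y) = (74/603.0)/(-18.09/53.09) ≈ -0.360.
ε < 0: good X and good Y are complements.

-0.360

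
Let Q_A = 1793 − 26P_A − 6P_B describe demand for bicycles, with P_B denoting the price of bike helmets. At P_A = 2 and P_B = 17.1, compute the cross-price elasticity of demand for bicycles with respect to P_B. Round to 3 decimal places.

At P_A = 2 and P_B = 17.1: Q_A = 1638.4.
∂Q_A/∂P_B = -6.
ε = (∂Q_A/∂P_B)(P_B/Q_A) = -6 × (17.1/1638.4) ≈ -0.063.

-0.063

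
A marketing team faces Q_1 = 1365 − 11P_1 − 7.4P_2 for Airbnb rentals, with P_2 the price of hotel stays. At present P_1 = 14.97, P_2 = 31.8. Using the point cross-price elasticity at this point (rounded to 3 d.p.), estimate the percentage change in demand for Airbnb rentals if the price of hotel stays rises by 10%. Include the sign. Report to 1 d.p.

At P_1 = 14.97, P_2 = 31.8: Q_1 = 965.01.
∂Q_1/∂P_2 = -7.4.
ε = (∂Q_1/∂P_2)(P_2/Q_1) = -7.4000 × 31.8/965.01 ≈ -0.244.
%ΔQ_1 ≈ ε × %ΔP_2 = -0.244 × (10%) = -2.4%.

-2.4%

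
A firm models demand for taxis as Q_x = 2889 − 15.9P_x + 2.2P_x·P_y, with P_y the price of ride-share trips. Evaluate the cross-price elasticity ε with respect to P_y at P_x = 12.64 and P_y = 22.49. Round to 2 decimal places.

At P_x = 12.64 and P_y = 22.49: Q_x = 3313.426.
∂Q_x/∂P_y = 2.2P_x = 2.2(12.64) = 27.8080.
ε = (∂Q_x/∂P_y)(P_y/Q_x) = 27.8080 × (22.49/3313.426) ≈ 0.19.

0.19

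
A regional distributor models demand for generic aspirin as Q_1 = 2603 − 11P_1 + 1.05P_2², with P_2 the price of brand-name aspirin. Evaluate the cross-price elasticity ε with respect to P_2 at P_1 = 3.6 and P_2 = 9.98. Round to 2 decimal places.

0.08

At P_1 = 3.6 and P_2 = 9.98: Q_1 = 2667.980.
∂Q_1/∂P_2 = 2.1P_2 = 2.1(9.98) = 20.9580.
ε = (∂Q_1/∂P_2)(P_2/Q_1) = 20.9580 × (9.98/2667.980) ≈ 0.08.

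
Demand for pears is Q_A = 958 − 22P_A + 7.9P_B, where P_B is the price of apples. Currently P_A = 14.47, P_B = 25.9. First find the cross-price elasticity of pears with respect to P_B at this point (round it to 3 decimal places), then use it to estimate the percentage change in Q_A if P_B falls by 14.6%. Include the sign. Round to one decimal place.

-3.5%

At P_A = 14.47, P_B = 25.9: Q_A = 844.27.
∂Q_A/∂P_B = 7.9.
ε = (∂Q_A/∂P_B)(P_B/Q_A) = 7.9000 × 25.9/844.27 ≈ 0.242.
%ΔQ_A ≈ ε × %ΔP_B = 0.242 × (-14.6%) = -3.5%.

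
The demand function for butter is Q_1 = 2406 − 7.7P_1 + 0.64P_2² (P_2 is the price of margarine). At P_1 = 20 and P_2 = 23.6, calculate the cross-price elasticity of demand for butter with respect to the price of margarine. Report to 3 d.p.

At P_1 = 20 and P_2 = 23.6: Q_1 = 2608.454.
∂Q_1/∂P_2 = 1.28P_2 = 1.28(23.6) = 30.2080.
ε = (∂Q_1/∂P_2)(P_2/Q_1) = 30.2080 × (23.6/2608.454) ≈ 0.273.

0.273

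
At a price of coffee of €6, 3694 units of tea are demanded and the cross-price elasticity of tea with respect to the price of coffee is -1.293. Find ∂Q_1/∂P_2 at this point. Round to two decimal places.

-796.06

ε = (∂Q_1/∂P_2)·(P_2/Q_1) ⇒ ∂Q_1/∂P_2 = ε·Q_1/P_2 = -1.293 × 3694/6 ≈ -796.06.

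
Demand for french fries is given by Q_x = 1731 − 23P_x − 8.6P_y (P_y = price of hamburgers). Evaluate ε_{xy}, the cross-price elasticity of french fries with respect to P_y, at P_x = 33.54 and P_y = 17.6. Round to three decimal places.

-0.187

At P_x = 33.54 and P_y = 17.6: Q_x = 808.22.
∂Q_x/∂P_y = -8.6.
ε = (∂Q_x/∂P_y)(P_y/Q_x) = -8.6 × (17.6/808.22) ≈ -0.187.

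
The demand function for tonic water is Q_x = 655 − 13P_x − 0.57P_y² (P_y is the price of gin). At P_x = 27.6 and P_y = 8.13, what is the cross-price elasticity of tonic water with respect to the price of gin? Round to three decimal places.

At P_x = 27.6 and P_y = 8.13: Q_x = 258.525.
∂Q_x/∂P_y = -1.14P_y = -1.14(8.13) = -9.2682.
ε = (∂Q_x/∂P_y)(P_y/Q_x) = -9.2682 × (8.13/258.525) ≈ -0.291.
ε < 0: complements.

-0.291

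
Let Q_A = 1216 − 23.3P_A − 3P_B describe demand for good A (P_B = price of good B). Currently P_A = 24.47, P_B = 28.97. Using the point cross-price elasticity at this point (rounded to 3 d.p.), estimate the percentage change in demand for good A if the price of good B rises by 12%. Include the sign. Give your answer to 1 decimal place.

At P_A = 24.47, P_B = 28.97: Q_A = 558.939.
∂Q_A/∂P_B = -3.
ε = (∂Q_A/∂P_B)(P_B/Q_A) = -3.0000 × 28.97/558.939 ≈ -0.155.
%ΔQ_A ≈ ε × %ΔP_B = -0.155 × (12%) = -1.9%.

-1.9%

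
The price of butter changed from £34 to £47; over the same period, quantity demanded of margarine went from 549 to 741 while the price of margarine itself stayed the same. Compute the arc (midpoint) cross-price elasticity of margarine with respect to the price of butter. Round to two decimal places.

0.93

ΔQ_A = 741 − 549 = 192; ΔP_B = 47 − 34 = 13.
Midpoints: Q̄_A = 645.0, P̄_B = 40.50.
ε = (ΔQ_A/Q̄_A)/(ΔP_B/P̄_B) = (192/645.0)/(13/40.50) ≈ 0.93.
ε > 0: margarine and butter are substitutes.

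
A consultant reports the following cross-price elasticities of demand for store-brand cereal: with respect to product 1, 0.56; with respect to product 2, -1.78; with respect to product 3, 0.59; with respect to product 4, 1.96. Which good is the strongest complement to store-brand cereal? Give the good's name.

product 2

Complements have ε < 0. The most negative value is -1.78 (product 2).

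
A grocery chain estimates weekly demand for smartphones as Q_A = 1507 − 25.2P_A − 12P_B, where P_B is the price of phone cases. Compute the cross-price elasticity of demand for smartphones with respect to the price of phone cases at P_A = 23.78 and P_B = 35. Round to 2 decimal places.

-0.86

At P_A = 23.78 and P_B = 35: Q_A = 487.744.
∂Q_A/∂P_B = -12.
ε = (∂Q_A/∂P_B)(P_B/Q_A) = -12 × (35/487.744) ≈ -0.86.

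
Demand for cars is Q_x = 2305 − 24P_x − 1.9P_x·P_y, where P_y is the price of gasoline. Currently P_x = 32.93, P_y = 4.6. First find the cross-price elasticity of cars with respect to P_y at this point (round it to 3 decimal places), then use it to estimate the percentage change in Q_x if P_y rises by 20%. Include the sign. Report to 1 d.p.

At P_x = 32.93, P_y = 4.6: Q_x = 1226.872.
∂Q_x/∂P_y = -1.9P_x = -62.5670.
ε = (∂Q_x/∂P_y)(P_y/Q_x) = -62.5670 × 4.6/1226.872 ≈ -0.235.
%ΔQ_x ≈ ε × %ΔP_y = -0.235 × (20%) = -4.7%.

-4.7%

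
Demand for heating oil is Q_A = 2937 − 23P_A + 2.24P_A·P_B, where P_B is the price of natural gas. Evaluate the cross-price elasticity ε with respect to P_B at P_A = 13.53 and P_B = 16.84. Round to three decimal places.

At P_A = 13.53 and P_B = 16.84: Q_A = 3136.183.
∂Q_A/∂P_B = 2.24P_A = 2.24(13.53) = 30.3072.
ε = (∂Q_A/∂P_B)(P_B/Q_A) = 30.3072 × (16.84/3136.183) ≈ 0.163.
ε > 0: substitutes.

0.163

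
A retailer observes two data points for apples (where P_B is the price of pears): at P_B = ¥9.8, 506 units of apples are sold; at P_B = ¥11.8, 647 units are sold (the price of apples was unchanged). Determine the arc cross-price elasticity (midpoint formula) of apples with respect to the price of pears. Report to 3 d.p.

1.321

ΔQ_A = 647 − 506 = 141; ΔP_B = 11.8 − 9.8 = 2.
Midpoints: Q̄_A = 576.5, P̄_B = 10.80.
ε = (ΔQ_A/Q̄_A)/(ΔP_B/P̄_B) = (141/576.5)/(2/10.80) ≈ 1.321.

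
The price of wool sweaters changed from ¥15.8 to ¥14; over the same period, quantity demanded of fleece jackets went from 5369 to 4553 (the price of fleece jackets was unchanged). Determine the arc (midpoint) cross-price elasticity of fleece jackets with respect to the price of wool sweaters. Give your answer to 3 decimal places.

ΔQ_A = 4553 − 5369 = -816; ΔP_B = 14 − 15.8 = -1.8.
Midpoints: Q̄_A = 4961.0, P̄_B = 14.90.
ε = (ΔQ_A/Q̄_A)/(ΔP_B/P̄_B) = (-816/4961.0)/(-1.8/14.90) ≈ 1.362.

1.362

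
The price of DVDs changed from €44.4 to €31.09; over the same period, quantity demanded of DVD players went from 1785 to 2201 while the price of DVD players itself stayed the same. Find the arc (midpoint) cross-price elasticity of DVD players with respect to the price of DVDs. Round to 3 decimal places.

ΔQ_A = 2201 − 1785 = 416; ΔP_B = 31.09 − 44.4 = -13.31.
Midpoints: Q̄_A = 1993.0, P̄_B = 37.74.
ε = (ΔQ_A/Q̄_A)/(ΔP_B/P̄_B) = (416/1993.0)/(-13.31/37.74) ≈ -0.592.
ε < 0: DVD players and DVDs are complements.

-0.592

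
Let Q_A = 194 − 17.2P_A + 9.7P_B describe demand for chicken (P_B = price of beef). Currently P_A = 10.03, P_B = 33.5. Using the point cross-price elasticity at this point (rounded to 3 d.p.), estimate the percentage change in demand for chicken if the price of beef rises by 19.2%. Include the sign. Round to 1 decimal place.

At P_A = 10.03, P_B = 33.5: Q_A = 346.434.
∂Q_A/∂P_B = 9.7.
ε = (∂Q_A/∂P_B)(P_B/Q_A) = 9.7000 × 33.5/346.434 ≈ 0.938.
%ΔQ_A ≈ ε × %ΔP_B = 0.938 × (19.2%) = 18.0%.

18.0%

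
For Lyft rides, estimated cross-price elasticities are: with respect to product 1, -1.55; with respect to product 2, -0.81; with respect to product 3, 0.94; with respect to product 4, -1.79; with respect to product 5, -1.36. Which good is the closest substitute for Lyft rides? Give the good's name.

product 3

Substitutes have ε > 0. Among the positive values, 0.94 (product 3) is largest.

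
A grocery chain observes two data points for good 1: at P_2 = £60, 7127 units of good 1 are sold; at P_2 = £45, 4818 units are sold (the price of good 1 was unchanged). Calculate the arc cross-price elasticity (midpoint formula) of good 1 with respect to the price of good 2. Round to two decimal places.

ΔQ_1 = 4818 − 7127 = -2309; ΔP_2 = 45 − 60 = -15.
Midpoints: Q̄_1 = 5972.5, P̄_2 = 52.50.
ε = (ΔQ_1/Q̄_1)/(ΔP_2/P̄_2) = (-2309/5972.5)/(-15/52.50) ≈ 1.35.
ε > 0: good 1 and good 2 are substitutes.

1.35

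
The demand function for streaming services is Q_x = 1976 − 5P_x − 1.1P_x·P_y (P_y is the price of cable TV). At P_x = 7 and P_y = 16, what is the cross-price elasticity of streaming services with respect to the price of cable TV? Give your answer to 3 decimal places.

At P_x = 7 and P_y = 16: Q_x = 1817.8.
∂Q_x/∂P_y = -1.1P_x = -1.1(7) = -7.7000.
ε = (∂Q_x/∂P_y)(P_y/Q_x) = -7.7000 × (16/1817.8) ≈ -0.068.

-0.068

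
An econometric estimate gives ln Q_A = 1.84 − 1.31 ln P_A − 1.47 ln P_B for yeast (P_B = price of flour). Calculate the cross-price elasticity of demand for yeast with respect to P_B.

In a log-linear (constant-elasticity) demand function, the coefficient on ln P_B is the cross-price elasticity.
ε = -1.47. Negative, so yeast and flour are complements.

-1.47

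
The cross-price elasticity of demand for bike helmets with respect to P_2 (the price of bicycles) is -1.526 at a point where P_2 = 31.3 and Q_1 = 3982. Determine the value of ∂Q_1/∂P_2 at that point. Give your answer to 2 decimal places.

ε = (∂Q_1/∂P_2)·(P_2/Q_1) ⇒ ∂Q_1/∂P_2 = ε·Q_1/P_2 = -1.526 × 3982/31.3 ≈ -194.14.

-194.14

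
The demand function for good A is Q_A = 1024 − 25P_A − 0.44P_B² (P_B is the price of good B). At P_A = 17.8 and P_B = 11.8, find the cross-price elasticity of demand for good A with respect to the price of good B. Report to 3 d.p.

At P_A = 17.8 and P_B = 11.8: Q_A = 517.734.
∂Q_A/∂P_B = -0.88P_B = -0.88(11.8) = -10.3840.
ε = (∂Q_A/∂P_B)(P_B/Q_A) = -10.3840 × (11.8/517.734) ≈ -0.237.

-0.237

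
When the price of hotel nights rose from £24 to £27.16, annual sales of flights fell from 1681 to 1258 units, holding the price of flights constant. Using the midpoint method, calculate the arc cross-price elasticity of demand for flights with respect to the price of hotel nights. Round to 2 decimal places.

ΔQ_A = 1258 − 1681 = -423; ΔP_B = 27.16 − 24 = 3.16.
Midpoints: Q̄_A = 1469.5, P̄_B = 25.58.
ε = (ΔQ_A/Q̄_A)/(ΔP_B/P̄_B) = (-423/1469.5)/(3.16/25.58) ≈ -2.33.
ε < 0: flights and hotel nights are complements.

-2.33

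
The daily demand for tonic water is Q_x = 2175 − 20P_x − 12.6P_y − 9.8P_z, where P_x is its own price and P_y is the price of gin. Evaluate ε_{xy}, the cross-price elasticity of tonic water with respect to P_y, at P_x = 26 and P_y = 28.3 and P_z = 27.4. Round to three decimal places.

At P_x = 26 and P_y = 28.3 and P_z = 27.4: Q_x = 1029.9.
∂Q_x/∂P_y = -12.6.
ε = (∂Q_x/∂P_y)(P_y/Q_x) = -12.6 × (28.3/1029.9) ≈ -0.346.

-0.346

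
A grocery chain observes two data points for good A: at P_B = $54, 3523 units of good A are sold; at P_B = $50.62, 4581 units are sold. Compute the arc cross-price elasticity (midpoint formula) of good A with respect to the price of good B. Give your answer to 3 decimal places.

ΔQ_A = 4581 − 3523 = 1058; ΔP_B = 50.62 − 54 = -3.38.
Midpoints: Q̄_A = 4052.0, P̄_B = 52.31.
ε = (ΔQ_A/Q̄_A)/(ΔP_B/P̄_B) = (1058/4052.0)/(-3.38/52.31) ≈ -4.041.

-4.041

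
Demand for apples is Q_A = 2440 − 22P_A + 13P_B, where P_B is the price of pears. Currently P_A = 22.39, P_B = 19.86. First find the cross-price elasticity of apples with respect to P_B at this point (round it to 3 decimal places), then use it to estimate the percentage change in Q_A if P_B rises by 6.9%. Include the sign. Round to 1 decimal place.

0.8%

At P_A = 22.39, P_B = 19.86: Q_A = 2205.6.
∂Q_A/∂P_B = 13.
ε = (∂Q_A/∂P_B)(P_B/Q_A) = 13.0000 × 19.86/2205.6 ≈ 0.117.
%ΔQ_A ≈ ε × %ΔP_B = 0.117 × (6.9%) = 0.8%.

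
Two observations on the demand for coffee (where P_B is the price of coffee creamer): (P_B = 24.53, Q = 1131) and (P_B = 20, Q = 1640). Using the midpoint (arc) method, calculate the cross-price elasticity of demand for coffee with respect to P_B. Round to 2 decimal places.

-1.81

ΔQ_A = 1640 − 1131 = 509; ΔP_B = 20 − 24.53 = -4.53.
Midpoints: Q̄_A = 1385.5, P̄_B = 22.27.
ε = (ΔQ_A/Q̄_A)/(ΔP_B/P̄_B) = (509/1385.5)/(-4.53/22.27) ≈ -1.81.
ε < 0: coffee and coffee creamer are complements.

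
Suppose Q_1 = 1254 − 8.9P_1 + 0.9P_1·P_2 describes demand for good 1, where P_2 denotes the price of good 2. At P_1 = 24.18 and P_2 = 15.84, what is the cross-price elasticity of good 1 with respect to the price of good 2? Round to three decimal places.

0.249

At P_1 = 24.18 and P_2 = 15.84: Q_1 = 1383.508.
∂Q_1/∂P_2 = 0.9P_1 = 0.9(24.18) = 21.7620.
ε = (∂Q_1/∂P_2)(P_2/Q_1) = 21.7620 × (15.84/1383.508) ≈ 0.249.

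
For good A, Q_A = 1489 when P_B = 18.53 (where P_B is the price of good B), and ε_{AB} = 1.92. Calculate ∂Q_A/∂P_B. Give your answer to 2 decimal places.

ε = (∂Q_A/∂P_B)·(P_B/Q_A) ⇒ ∂Q_A/∂P_B = ε·Q_A/P_B = 1.92 × 1489/18.53 ≈ 154.28.

154.28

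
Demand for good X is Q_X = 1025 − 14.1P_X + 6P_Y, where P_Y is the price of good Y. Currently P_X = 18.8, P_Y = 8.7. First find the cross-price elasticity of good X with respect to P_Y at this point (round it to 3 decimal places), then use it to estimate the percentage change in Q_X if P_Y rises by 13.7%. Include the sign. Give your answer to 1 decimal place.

At P_X = 18.8, P_Y = 8.7: Q_X = 812.12.
∂Q_X/∂P_Y = 6.
ε = (∂Q_X/∂P_Y)(P_Y/Q_X) = 6.0000 × 8.7/812.12 ≈ 0.064.
%ΔQ_X ≈ ε × %ΔP_Y = 0.064 × (13.7%) = 0.9%.

0.9%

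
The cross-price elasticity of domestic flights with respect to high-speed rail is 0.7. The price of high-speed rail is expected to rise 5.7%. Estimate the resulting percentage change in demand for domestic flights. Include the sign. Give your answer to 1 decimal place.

4.0%

%ΔQ ≈ ε × %ΔP of high-speed rail = 0.7 × (5.7%) = 4.0%.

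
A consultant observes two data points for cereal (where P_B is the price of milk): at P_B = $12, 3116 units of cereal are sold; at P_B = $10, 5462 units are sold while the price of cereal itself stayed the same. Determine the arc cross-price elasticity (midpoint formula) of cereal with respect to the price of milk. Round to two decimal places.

ΔQ_A = 5462 − 3116 = 2346; ΔP_B = 10 − 12 = -2.
Midpoints: Q̄_A = 4289.0, P̄_B = 11.00.
ε = (ΔQ_A/Q̄_A)/(ΔP_B/P̄_B) = (2346/4289.0)/(-2/11.00) ≈ -3.01.

-3.01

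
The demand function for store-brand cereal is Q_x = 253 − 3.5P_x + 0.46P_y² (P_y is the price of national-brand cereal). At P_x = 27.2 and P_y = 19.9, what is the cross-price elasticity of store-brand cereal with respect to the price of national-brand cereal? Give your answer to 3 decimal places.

At P_x = 27.2 and P_y = 19.9: Q_x = 339.965.
∂Q_x/∂P_y = 0.92P_y = 0.92(19.9) = 18.3080.
ε = (∂Q_x/∂P_y)(P_y/Q_x) = 18.3080 × (19.9/339.965) ≈ 1.072.
ε > 0: substitutes.

1.072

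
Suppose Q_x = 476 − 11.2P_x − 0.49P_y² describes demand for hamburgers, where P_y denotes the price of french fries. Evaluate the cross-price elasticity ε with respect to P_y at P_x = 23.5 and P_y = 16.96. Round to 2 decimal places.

At P_x = 23.5 and P_y = 16.96: Q_x = 71.856.
∂Q_x/∂P_y = -0.98P_y = -0.98(16.96) = -16.6208.
ε = (∂Q_x/∂P_y)(P_y/Q_x) = -16.6208 × (16.96/71.856) ≈ -3.92.

-3.92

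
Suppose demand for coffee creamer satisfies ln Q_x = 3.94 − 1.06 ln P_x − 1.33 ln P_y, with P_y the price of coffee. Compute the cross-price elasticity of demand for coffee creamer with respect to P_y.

-1.33

In a log-linear (constant-elasticity) demand function, the coefficient on ln P_y is the cross-price elasticity.
ε = -1.33. Negative, so coffee creamer and coffee are complements.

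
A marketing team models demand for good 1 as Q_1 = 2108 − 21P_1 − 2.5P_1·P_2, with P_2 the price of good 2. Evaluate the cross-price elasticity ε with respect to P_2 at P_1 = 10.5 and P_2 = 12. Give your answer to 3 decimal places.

At P_1 = 10.5 and P_2 = 12: Q_1 = 1572.5.
∂Q_1/∂P_2 = -2.5P_1 = -2.5(10.5) = -26.2500.
ε = (∂Q_1/∂P_2)(P_2/Q_1) = -26.2500 × (12/1572.5) ≈ -0.200.
ε < 0: complements.

-0.200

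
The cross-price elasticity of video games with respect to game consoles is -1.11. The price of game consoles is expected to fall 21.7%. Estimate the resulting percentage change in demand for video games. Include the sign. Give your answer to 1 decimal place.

%ΔQ ≈ ε × %ΔP of game consoles = -1.11 × (-21.7%) = 24.1%.

24.1%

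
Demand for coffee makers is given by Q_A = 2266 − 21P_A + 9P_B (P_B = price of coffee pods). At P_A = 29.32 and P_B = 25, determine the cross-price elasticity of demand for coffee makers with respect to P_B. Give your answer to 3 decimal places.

At P_A = 29.32 and P_B = 25: Q_A = 1875.28.
∂Q_A/∂P_B = 9.
ε = (∂Q_A/∂P_B)(P_B/Q_A) = 9 × (25/1875.28) ≈ 0.120.

0.120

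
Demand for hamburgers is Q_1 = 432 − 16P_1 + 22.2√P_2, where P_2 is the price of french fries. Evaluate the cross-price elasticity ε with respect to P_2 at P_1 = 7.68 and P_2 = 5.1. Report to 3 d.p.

0.070

At P_1 = 7.68 and P_2 = 5.1: Q_1 = 359.255.
∂Q_1/∂P_2 = 22.2/(2√P_2) = 22.2/(2√5.1) = 4.9152.
ε = (∂Q_1/∂P_2)(P_2/Q_1) = 4.9152 × (5.1/359.255) ≈ 0.070.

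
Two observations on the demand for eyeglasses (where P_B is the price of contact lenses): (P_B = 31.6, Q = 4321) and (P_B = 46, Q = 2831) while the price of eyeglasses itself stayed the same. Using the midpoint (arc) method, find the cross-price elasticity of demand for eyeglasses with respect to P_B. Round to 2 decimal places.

ΔQ_A = 2831 − 4321 = -1490; ΔP_B = 46 − 31.6 = 14.4.
Midpoints: Q̄_A = 3576.0, P̄_B = 38.80.
ε = (ΔQ_A/Q̄_A)/(ΔP_B/P̄_B) = (-1490/3576.0)/(14.4/38.80) ≈ -1.12.

-1.12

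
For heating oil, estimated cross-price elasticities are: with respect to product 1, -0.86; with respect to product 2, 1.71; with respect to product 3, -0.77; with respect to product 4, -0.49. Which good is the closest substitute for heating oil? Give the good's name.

product 2

Substitutes have ε > 0. Among the positive values, 1.71 (product 2) is largest.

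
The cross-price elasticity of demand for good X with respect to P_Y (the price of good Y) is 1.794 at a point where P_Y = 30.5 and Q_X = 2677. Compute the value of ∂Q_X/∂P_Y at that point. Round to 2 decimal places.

157.46

ε = (∂Q_X/∂P_Y)·(P_Y/Q_X) ⇒ ∂Q_X/∂P_Y = ε·Q_X/P_Y = 1.794 × 2677/30.5 ≈ 157.46.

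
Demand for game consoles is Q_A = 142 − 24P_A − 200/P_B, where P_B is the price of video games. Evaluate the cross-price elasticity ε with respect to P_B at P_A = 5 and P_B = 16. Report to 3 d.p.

1.316

At P_A = 5 and P_B = 16: Q_A = 9.5.
∂Q_A/∂P_B = 200/P_B² = 0.7812.
ε = (∂Q_A/∂P_B)(P_B/Q_A) = 0.7812 × (16/9.5) ≈ 1.316.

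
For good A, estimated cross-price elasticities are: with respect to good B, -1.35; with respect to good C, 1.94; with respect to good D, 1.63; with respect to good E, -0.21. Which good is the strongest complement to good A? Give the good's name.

Complements have ε < 0. The most negative value is -1.35 (good B).

good B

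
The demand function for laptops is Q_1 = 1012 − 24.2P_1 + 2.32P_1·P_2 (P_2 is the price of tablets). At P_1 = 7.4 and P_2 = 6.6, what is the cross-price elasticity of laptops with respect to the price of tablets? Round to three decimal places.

At P_1 = 7.4 and P_2 = 6.6: Q_1 = 946.229.
∂Q_1/∂P_2 = 2.32P_1 = 2.32(7.4) = 17.1680.
ε = (∂Q_1/∂P_2)(P_2/Q_1) = 17.1680 × (6.6/946.229) ≈ 0.120.
ε > 0: substitutes.

0.120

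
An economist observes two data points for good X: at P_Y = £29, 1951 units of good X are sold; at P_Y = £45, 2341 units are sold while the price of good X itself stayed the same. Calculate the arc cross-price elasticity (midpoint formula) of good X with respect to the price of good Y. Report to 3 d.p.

0.420

ΔQ_X = 2341 − 1951 = 390; ΔP_Y = 45 − 29 = 16.
Midpoints: Q̄_X = 2146.0, P̄_Y = 37.00.
ε = (ΔQ_X/Q̄_X)/(ΔP_Y/P̄_Y) = (390/2146.0)/(16/37.00) ≈ 0.420.
ε > 0: good X and good Y are substitutes.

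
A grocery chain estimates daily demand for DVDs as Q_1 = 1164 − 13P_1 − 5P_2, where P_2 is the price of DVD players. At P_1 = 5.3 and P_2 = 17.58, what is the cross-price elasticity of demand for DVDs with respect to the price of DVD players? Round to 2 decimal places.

At P_1 = 5.3 and P_2 = 17.58: Q_1 = 1007.2.
∂Q_1/∂P_2 = -5.
ε = (∂Q_1/∂P_2)(P_2/Q_1) = -5 × (17.58/1007.2) ≈ -0.09.
Since ε < 0, DVDs and DVD players are complements.

-0.09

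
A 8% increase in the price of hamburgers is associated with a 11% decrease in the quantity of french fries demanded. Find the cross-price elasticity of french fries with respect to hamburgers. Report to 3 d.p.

ε = (%ΔQ of french fries) / (%ΔP of hamburgers) = (-11%) / (8%) ≈ -1.375.

-1.375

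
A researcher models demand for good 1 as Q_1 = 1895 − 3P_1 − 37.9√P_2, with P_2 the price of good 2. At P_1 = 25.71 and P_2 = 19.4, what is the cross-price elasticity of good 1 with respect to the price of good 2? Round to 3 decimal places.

At P_1 = 25.71 and P_2 = 19.4: Q_1 = 1650.938.
∂Q_1/∂P_2 = -37.9/(2√P_2) = -37.9/(2√19.4) = -4.3024.
ε = (∂Q_1/∂P_2)(P_2/Q_1) = -4.3024 × (19.4/1650.938) ≈ -0.051.

-0.051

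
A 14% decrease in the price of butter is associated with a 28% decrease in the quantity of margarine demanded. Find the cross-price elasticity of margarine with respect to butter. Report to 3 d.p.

ε = (%ΔQ of margarine) / (%ΔP of butter) = (-28%) / (-14%) ≈ 2.000.

2.000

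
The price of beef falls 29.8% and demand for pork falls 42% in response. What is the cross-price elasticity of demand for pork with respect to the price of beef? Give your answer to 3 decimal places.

ε = (%ΔQ of pork) / (%ΔP of beef) = (-42%) / (-29.8%) ≈ 1.409.

1.409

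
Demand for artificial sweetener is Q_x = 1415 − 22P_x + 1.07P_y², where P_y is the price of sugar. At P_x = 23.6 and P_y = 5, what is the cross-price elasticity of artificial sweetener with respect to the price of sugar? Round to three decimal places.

At P_x = 23.6 and P_y = 5: Q_x = 922.55.
∂Q_x/∂P_y = 2.14P_y = 2.14(5) = 10.7000.
ε = (∂Q_x/∂P_y)(P_y/Q_x) = 10.7000 × (5/922.55) ≈ 0.058.
ε > 0: substitutes.

0.058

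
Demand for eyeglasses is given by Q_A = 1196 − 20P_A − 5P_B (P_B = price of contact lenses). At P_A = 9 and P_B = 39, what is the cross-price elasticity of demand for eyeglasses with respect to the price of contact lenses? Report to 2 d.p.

At P_A = 9 and P_B = 39: Q_A = 821.
∂Q_A/∂P_B = -5.
ε = (∂Q_A/∂P_B)(P_B/Q_A) = -5 × (39/821) ≈ -0.24.
Since ε < 0, eyeglasses and contact lenses are complements.

-0.24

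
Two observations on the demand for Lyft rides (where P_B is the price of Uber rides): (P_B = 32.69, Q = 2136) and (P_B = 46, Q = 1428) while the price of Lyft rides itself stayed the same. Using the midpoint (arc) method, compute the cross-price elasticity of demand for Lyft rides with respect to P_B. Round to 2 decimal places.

-1.17

ΔQ_A = 1428 − 2136 = -708; ΔP_B = 46 − 32.69 = 13.31.
Midpoints: Q̄_A = 1782.0, P̄_B = 39.34.
ε = (ΔQ_A/Q̄_A)/(ΔP_B/P̄_B) = (-708/1782.0)/(13.31/39.34) ≈ -1.17.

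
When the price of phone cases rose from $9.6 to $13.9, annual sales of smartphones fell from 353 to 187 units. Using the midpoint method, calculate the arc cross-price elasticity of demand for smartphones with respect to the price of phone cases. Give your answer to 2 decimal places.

-1.68

ΔQ_A = 187 − 353 = -166; ΔP_B = 13.9 − 9.6 = 4.3.
Midpoints: Q̄_A = 270.0, P̄_B = 11.75.
ε = (ΔQ_A/Q̄_A)/(ΔP_B/P̄_B) = (-166/270.0)/(4.3/11.75) ≈ -1.68.
ε < 0: smartphones and phone cases are complements.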